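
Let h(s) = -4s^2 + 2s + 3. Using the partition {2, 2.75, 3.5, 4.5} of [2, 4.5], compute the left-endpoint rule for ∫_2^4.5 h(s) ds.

-62.0625

Subinterval widths: 0.75, 0.75, 1.
Left endpoints: 2, 2.75, 3.5.
h(2) = -9, h(2.75) = -21.75, h(3.5) = -39.
Sum = Σ Δs_i · h(s_i).
Sum = -62.0625.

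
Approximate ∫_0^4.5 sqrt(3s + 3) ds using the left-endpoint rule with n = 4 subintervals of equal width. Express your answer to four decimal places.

Δs = (4.5 − 0)/4 = 1.125.
Left endpoints: 0, 1.125, 2.25, 3.375.
f(0) ≈ 1.7321, f(1.125) ≈ 2.5249, f(2.25) ≈ 3.1225, f(3.375) ≈ 3.6228.
Sum = Δs · [f(0) + f(1.125) + f(2.25) + f(3.375)].
Sum ≈ 12.3776.

12.3776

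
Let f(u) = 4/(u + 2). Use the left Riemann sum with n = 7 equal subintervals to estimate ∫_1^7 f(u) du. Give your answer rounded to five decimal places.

Δu = (7 − 1)/7 = 6/7.
Left endpoints: 1, 13/7, 19/7, 25/7, 31/7, 37/7, 43/7.
f(1) = 4/3, f(13/7) = 28/27, f(19/7) = 28/33, f(25/7) = 28/39, f(31/7) = 28/45, f(37/7) = 28/51, f(43/7) = 28/57.
Sum = Δu · [f(1) + f(13/7) + f(19/7) + ...].
Sum ≈ 4.79938.

4.79938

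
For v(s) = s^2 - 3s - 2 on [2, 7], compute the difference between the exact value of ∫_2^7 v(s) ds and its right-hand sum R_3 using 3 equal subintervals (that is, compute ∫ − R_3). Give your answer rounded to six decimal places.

-27.314815

Exact integral: ∫_2^7 v(s) ds ≈ 34.16666667.
R_3 ≈ 61.48148148.
Error ≈ 34.16666667 − 61.48148148 ≈ -27.314815.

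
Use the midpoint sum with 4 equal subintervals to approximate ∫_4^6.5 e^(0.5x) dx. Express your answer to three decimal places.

Δx = (6.5 − 4)/4 = 0.625.
Midpoints: 4.3125, 4.9375, 5.5625, 6.1875.
f(4.3125) ≈ 8.639, f(4.9375) ≈ 11.808, f(5.5625) ≈ 16.139, f(6.1875) ≈ 22.060.
Sum = Δx · [f(4.3125) + f(4.9375) + f(5.5625) + f(6.1875)].
Sum ≈ 36.653.

36.653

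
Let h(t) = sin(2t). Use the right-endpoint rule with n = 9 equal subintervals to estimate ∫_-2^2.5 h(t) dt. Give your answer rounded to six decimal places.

-0.857863

Δt = (2.5 − (-2))/9 = 0.5.
Right endpoints: -1.5, -1, -0.5, 0, 0.5, 1, 1.5, 2, 2.5.
h(-1.5) ≈ -0.141120, h(-1) ≈ -0.909297, h(-0.5) ≈ -0.841471, h(0) ≈ 0.000000, h(0.5) ≈ 0.841471, h(1) ≈ 0.909297, h(1.5) ≈ 0.141120, h(2) ≈ -0.756802, h(2.5) ≈ -0.958924.
Sum = Δt · [h(-1.5) + h(-1) + h(-0.5) + ...].
Sum ≈ -0.857863.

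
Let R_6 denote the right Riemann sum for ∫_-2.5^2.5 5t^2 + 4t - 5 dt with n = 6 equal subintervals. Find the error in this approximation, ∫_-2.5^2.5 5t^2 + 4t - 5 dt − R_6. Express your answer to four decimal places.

-11.2269

Exact integral: ∫_-2.5^2.5 f(t) dt ≈ 27.083333.
R_6 ≈ 38.310185.
Error ≈ 27.083333 − 38.310185 ≈ -11.2269.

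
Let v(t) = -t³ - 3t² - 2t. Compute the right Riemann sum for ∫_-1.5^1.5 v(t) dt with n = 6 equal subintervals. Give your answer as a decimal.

Δt = (1.5 − (-1.5))/6 = 0.5.
Right endpoints: -1, -0.5, 0, 0.5, 1, 1.5.
v(-1) = 0, v(-0.5) = 0.375, v(0) = 0, v(0.5) = -1.875, v(1) = -6, v(1.5) = -13.125.
Sum = Δt · [v(-1) + v(-0.5) + v(0) + ...].
Sum = -10.3125.

-10.3125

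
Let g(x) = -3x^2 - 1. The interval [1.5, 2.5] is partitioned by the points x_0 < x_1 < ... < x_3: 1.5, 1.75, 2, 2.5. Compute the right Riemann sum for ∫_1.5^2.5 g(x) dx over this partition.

Subinterval widths: 0.25, 0.25, 0.5.
Right endpoints: 1.75, 2, 2.5.
g(1.75) = -10.1875, g(2) = -13, g(2.5) = -19.75.
Sum = Σ Δx_i · g(x_i).
Sum = -15.671875.

-15.671875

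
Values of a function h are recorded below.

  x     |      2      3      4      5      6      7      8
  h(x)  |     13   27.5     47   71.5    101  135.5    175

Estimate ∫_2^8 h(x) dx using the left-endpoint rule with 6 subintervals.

395.5

Δx = 1.
Sum = 1·[13 + 27.5 + 47 + 71.5 + 101 + 135.5] = 395.5.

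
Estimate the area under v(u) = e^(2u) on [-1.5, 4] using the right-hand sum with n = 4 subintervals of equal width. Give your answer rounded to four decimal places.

Δu = (4 − (-1.5))/4 = 1.375.
Right endpoints: -0.125, 1.25, 2.625, 4.
v(-0.125) ≈ 0.7788, v(1.25) ≈ 12.1825, v(2.625) ≈ 190.5663, v(4) ≈ 2980.9580.
Sum = Δu · [v(-0.125) + v(1.25) + v(2.625) + v(4)].
Sum ≈ 4378.6676.

4378.6676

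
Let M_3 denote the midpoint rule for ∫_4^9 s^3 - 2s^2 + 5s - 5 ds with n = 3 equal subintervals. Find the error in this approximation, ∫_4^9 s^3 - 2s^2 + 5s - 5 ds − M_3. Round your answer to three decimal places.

Exact integral: ∫_4^9 f(s) ds ≈ 1270.41667.
M_3 ≈ 1250.16204.
Error ≈ 1270.41667 − 1250.16204 ≈ 20.255.

20.255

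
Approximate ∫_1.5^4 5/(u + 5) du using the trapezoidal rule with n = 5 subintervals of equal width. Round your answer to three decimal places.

1.628

Δu = (4 − 1.5)/5 = 0.5.
f(1.5) = 10/13, f(2) = 5/7, f(2.5) = 2/3, f(3) = 0.625, f(3.5) = 10/17, f(4) = 5/9.
T_5 = (Δu/2)·[f(u_0) + 2f(u_1) + ... + 2f(u_{4}) + f(u_5)].
Sum ≈ 1.628.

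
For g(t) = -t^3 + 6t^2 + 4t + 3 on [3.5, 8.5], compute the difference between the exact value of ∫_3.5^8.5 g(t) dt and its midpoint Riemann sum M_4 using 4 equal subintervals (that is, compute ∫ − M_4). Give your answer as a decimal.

-7.8125

Exact integral: ∫_3.5^8.5 g(t) dt = 10.
M_4 = 17.8125.
Error = 10 − 17.8125 = -7.8125.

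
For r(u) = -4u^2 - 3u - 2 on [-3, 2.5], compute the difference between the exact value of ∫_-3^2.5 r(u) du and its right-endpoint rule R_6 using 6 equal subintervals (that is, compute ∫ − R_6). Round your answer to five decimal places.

5.60185

Exact integral: ∫_-3^2.5 r(u) du ≈ -63.7083333.
R_6 ≈ -69.3101852.
Error ≈ -63.7083333 − (-69.3101852) ≈ 5.60185.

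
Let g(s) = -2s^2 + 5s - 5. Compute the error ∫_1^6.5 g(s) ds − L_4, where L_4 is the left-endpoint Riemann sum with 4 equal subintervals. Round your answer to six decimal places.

Exact integral: ∫_1^6.5 g(s) ds ≈ -106.79166667.
L_4 = -72.4453125.
Error ≈ -106.79166667 − (-72.4453125) ≈ -34.346354.

-34.346354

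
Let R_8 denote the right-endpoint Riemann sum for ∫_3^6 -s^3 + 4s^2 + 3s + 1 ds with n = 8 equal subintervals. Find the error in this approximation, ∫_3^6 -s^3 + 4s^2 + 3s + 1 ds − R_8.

Exact integral: ∫_3^6 f(s) ds = -8.25.
R_8 = -22.41796875.
Error = -8.25 − (-22.41796875) = 14.16796875.

14.16796875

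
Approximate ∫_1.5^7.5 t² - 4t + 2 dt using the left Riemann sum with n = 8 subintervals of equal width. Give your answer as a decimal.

Δt = (7.5 − 1.5)/8 = 0.75.
Left endpoints: 1.5, 2.25, 3, 3.75, 4.5, 5.25, 6, 6.75.
f(1.5) = -1.75, f(2.25) = -1.9375, f(3) = -1, f(3.75) = 1.0625, f(4.5) = 4.25, f(5.25) = 8.5625, f(6) = 14, f(6.75) = 20.5625.
Sum = Δt · [f(1.5) + f(2.25) + f(3) + ...].
Sum = 32.8125.

32.8125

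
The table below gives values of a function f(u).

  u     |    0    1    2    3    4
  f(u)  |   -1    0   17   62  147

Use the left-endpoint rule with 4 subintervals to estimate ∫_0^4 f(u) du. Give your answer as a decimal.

78

Δu = 1.
Sum = 1·[(-1) + 0 + 17 + 62] = 78.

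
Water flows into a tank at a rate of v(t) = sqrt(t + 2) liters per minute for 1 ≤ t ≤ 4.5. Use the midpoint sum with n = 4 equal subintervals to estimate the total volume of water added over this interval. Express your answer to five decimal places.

7.58671

Δt = (4.5 − 1)/4 = 0.875.
Midpoints: 1.4375, 2.3125, 3.1875, 4.0625.
v(1.4375) ≈ 1.85405, v(2.3125) ≈ 2.07666, v(3.1875) ≈ 2.27761, v(4.0625) ≈ 2.46221.
Sum = Δt · [v(1.4375) + v(2.3125) + v(3.1875) + v(4.0625)].
Sum ≈ 7.58671.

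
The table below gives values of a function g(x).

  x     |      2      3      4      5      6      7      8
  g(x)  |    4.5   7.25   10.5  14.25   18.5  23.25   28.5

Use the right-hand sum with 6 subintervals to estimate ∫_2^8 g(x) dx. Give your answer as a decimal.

Δx = 1.
Sum = 1·[7.25 + 10.5 + 14.25 + 18.5 + 23.25 + 28.5] = 102.25.

102.25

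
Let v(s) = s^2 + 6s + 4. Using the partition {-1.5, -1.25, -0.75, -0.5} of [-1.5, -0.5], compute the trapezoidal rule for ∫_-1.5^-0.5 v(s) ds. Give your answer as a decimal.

-0.890625

Subinterval widths: 0.25, 0.5, 0.25.
v(-1.5) = -2.75, v(-1.25) = -1.9375, v(-0.75) = 0.0625, v(-0.5) = 1.25.
On each subinterval the trapezoid contributes (Δs_i/2)·[v(s_{i-1}) + v(s_i)].
Sum = -0.890625.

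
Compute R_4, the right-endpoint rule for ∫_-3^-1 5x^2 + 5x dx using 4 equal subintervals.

16.25

Δx = (-1 − (-3))/4 = 0.5.
Right endpoints: -2.5, -2, -1.5, -1.
f(-2.5) = 18.75, f(-2) = 10, f(-1.5) = 3.75, f(-1) = 0.
Sum = Δx · [f(-2.5) + f(-2) + f(-1.5) + f(-1)].
Sum = 16.25.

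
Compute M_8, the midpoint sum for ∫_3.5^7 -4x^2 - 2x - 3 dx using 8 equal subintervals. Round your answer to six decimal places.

Δx = (7 − 3.5)/8 = 0.4375.
Midpoints: 3.71875, 4.15625, 4.59375, 5.03125, 5.46875, 5.90625, 6.34375, 6.78125.
f(3.71875) = -65.75390625, f(4.15625) = -80.41015625, f(4.59375) = -96.59765625, f(5.03125) = -114.31640625, f(5.46875) = -133.56640625, f(5.90625) = -154.34765625, f(6.34375) = -176.66015625, f(6.78125) = -200.50390625.
Sum = Δx · [f(3.71875) + f(4.15625) + f(4.59375) + ...].
Sum ≈ -447.193359.

-447.193359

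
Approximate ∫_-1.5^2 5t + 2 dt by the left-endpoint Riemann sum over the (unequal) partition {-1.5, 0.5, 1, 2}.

-1.75

Subinterval widths: 2, 0.5, 1.
Left endpoints: -1.5, 0.5, 1.
f(-1.5) = -5.5, f(0.5) = 4.5, f(1) = 7.
Sum = Σ Δt_i · f(t_i).
Sum = -1.75.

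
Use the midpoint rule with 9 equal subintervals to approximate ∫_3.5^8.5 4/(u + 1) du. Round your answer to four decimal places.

2.9869

Δu = (8.5 − 3.5)/9 = 5/9.
Midpoints: 34/9, 13/3, 44/9, 49/9, 6, 59/9, 64/9, 23/3, 74/9.
f(34/9) = 36/43, f(13/3) = 0.75, f(44/9) = 36/53, f(49/9) = 18/29, f(6) = 4/7, f(59/9) = 9/17, f(64/9) = 36/73, f(23/3) = 6/13, f(74/9) = 36/83.
Sum = Δu · [f(34/9) + f(13/3) + f(44/9) + ...].
Sum ≈ 2.9869.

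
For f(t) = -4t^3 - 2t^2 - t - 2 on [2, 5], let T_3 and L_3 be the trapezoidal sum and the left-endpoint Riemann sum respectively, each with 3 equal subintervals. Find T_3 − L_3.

-256.5

T_3 = -725.5.
L_3 = -469.
T_3 − L_3 = -256.5.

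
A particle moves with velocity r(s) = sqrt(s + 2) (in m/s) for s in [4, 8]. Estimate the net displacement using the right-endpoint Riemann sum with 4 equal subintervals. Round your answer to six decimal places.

Δs = (8 − 4)/4 = 1.
Right endpoints: 5, 6, 7, 8.
r(5) ≈ 2.645751, r(6) ≈ 2.828427, r(7) ≈ 3.000000, r(8) ≈ 3.162278.
Sum = Δs · [r(5) + r(6) + r(7) + r(8)].
Sum ≈ 11.636456.

11.636456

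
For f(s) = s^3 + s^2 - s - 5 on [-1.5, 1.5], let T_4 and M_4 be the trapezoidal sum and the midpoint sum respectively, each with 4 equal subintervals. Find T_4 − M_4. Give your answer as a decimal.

T_4 = -12.46875.
M_4 = -12.890625.
T_4 − M_4 = 0.421875.

0.421875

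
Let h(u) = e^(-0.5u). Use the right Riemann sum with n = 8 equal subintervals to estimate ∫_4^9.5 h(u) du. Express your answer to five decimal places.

0.21231

Δu = (9.5 − 4)/8 = 0.6875.
Right endpoints: 4.6875, 5.375, 6.0625, 6.75, 7.4375, 8.125, 8.8125, 9.5.
h(4.6875) ≈ 0.09597, h(5.375) ≈ 0.06805, h(6.0625) ≈ 0.04826, h(6.75) ≈ 0.03422, h(7.4375) ≈ 0.02426, h(8.125) ≈ 0.01721, h(8.8125) ≈ 0.01220, h(9.5) ≈ 0.00865.
Sum = Δu · [h(4.6875) + h(5.375) + h(6.0625) + ...].
Sum ≈ 0.21231.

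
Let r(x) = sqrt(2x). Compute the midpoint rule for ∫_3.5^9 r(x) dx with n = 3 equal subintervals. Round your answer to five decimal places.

19.30208

Δx = (9 − 3.5)/3 = 11/6.
Midpoints: 53/12, 6.25, 97/12.
r(53/12) ≈ 2.97209, r(6.25) ≈ 3.53553, r(97/12) ≈ 4.02078.
Sum = Δx · [r(53/12) + r(6.25) + r(97/12)].
Sum ≈ 19.30208.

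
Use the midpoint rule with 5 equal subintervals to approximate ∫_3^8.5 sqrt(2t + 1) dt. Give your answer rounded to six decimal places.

Δt = (8.5 − 3)/5 = 1.1.
Midpoints: 3.55, 4.65, 5.75, 6.85, 7.95.
f(3.55) ≈ 2.846050, f(4.65) ≈ 3.209361, f(5.75) ≈ 3.535534, f(6.85) ≈ 3.834058, f(7.95) ≈ 4.110961.
Sum = Δt · [f(3.55) + f(4.65) + f(5.75) + f(6.85) + f(7.95)].
Sum ≈ 19.289560.

19.289560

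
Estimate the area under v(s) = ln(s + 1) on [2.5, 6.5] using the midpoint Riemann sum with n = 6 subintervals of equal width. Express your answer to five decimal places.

6.72991

Δs = (6.5 − 2.5)/6 = 2/3.
Midpoints: 17/6, 3.5, 25/6, 29/6, 5.5, 37/6.
v(17/6) ≈ 1.34373, v(3.5) ≈ 1.50408, v(25/6) ≈ 1.64223, v(29/6) ≈ 1.76359, v(5.5) ≈ 1.87180, v(37/6) ≈ 1.96944.
Sum = Δs · [v(17/6) + v(3.5) + v(25/6) + ...].
Sum ≈ 6.72991.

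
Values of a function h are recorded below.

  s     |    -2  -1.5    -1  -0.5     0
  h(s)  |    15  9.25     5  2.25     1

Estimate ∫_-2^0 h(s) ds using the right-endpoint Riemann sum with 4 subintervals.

Δs = 0.5.
Sum = 0.5·[9.25 + 5 + 2.25 + 1] = 8.75.

8.75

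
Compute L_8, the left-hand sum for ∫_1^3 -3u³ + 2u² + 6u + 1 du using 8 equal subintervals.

-10.75

Δu = (3 − 1)/8 = 0.25.
Left endpoints: 1, 1.25, 1.5, 1.75, 2, 2.25, 2.5, 2.75.
f(1) = 6, f(1.25) = 5.765625, f(1.5) = 4.375, f(1.75) = 1.546875, f(2) = -3, f(2.25) = -9.546875, f(2.5) = -18.375, f(2.75) = -29.765625.
Sum = Δu · [f(1) + f(1.25) + f(1.5) + ...].
Sum = -10.75.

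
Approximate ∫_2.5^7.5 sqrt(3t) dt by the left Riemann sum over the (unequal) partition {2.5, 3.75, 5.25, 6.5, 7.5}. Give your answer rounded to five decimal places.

17.83108

Subinterval widths: 1.25, 1.5, 1.25, 1.
Left endpoints: 2.5, 3.75, 5.25, 6.5.
f(2.5) ≈ 2.73861, f(3.75) ≈ 3.35410, f(5.25) ≈ 3.96863, f(6.5) ≈ 4.41588.
Sum = Σ Δt_i · f(t_i).
Sum ≈ 17.83108.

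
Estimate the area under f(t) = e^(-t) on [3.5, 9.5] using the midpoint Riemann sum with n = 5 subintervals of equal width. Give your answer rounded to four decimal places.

Δt = (9.5 − 3.5)/5 = 1.2.
Midpoints: 4.1, 5.3, 6.5, 7.7, 8.9.
f(4.1) ≈ 0.0166, f(5.3) ≈ 0.0050, f(6.5) ≈ 0.0015, f(7.7) ≈ 0.0005, f(8.9) ≈ 0.0001.
Sum = Δt · [f(4.1) + f(5.3) + f(6.5) + f(7.7) + f(8.9)].
Sum ≈ 0.0284.

0.0284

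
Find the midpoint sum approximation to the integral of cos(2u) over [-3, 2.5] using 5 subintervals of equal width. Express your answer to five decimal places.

-0.76423

Δu = (2.5 − (-3))/5 = 1.1.
Midpoints: -2.45, -1.35, -0.25, 0.85, 1.95.
f(-2.45) ≈ 0.18651, f(-1.35) ≈ -0.90407, f(-0.25) ≈ 0.87758, f(0.85) ≈ -0.12884, f(1.95) ≈ -0.72593.
Sum = Δu · [f(-2.45) + f(-1.35) + f(-0.25) + f(0.85) + f(1.95)].
Sum ≈ -0.76423.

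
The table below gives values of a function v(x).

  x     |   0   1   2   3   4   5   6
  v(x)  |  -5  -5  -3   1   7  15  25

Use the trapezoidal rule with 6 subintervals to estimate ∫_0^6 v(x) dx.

Δx = 1.
T_6 = (1/2)·[(-5) + 2·(-5) + 2·(-3) + 2·1 + 2·7 + 2·15 + 25] = 25.

25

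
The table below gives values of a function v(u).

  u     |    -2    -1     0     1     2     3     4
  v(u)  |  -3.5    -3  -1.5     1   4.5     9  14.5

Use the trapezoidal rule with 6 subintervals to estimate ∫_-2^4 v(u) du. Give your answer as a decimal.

Δu = 1.
T_6 = (1/2)·[(-3.5) + 2·(-3) + 2·(-1.5) + 2·1 + 2·4.5 + 2·9 + 14.5] = 15.5.

15.5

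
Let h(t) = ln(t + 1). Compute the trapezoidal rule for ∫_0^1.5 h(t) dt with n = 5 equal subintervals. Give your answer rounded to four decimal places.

0.7862

Δt = (1.5 − 0)/5 = 0.3.
h(0) ≈ 0.0000, h(0.3) ≈ 0.2624, h(0.6) ≈ 0.4700, h(0.9) ≈ 0.6419, h(1.2) ≈ 0.7885, h(1.5) ≈ 0.9163.
T_5 = (Δt/2)·[h(t_0) + 2h(t_1) + ... + 2h(t_{4}) + h(t_5)].
Sum ≈ 0.7862.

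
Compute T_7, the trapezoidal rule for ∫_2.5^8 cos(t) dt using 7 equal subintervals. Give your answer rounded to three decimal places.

0.371

Δt = (8 − 2.5)/7 = 11/14.
f(2.5) ≈ -0.801, f(23/7) ≈ -0.990, f(57/14) ≈ -0.598, f(34/7) ≈ 0.144, f(79/14) ≈ 0.802, f(45/7) ≈ 0.989, f(101/14) ≈ 0.597, f(8) ≈ -0.146.
T_7 = (Δt/2)·[f(t_0) + 2f(t_1) + ... + 2f(t_{6}) + f(t_7)].
Sum ≈ 0.371.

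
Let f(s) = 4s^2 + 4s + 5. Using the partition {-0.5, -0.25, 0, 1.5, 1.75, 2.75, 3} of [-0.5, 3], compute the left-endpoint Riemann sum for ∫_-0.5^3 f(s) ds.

Subinterval widths: 0.25, 0.25, 1.5, 0.25, 1, 0.25.
Left endpoints: -0.5, -0.25, 0, 1.5, 1.75, 2.75.
f(-0.5) = 4, f(-0.25) = 4.25, f(0) = 5, f(1.5) = 20, f(1.75) = 24.25, f(2.75) = 46.25.
Sum = Σ Δs_i · f(s_i).
Sum = 50.375.

50.375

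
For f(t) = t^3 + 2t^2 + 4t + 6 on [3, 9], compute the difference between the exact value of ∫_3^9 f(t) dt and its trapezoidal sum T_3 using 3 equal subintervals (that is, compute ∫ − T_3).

-80

Exact integral: ∫_3^9 f(t) dt = 2268.
T_3 = 2348.
Error = 2268 − 2348 = -80.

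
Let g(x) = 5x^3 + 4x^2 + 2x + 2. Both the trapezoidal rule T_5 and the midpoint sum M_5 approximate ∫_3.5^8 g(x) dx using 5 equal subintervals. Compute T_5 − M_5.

T_5 = 5673.49875.
M_5 = 5591.2584375.
T_5 − M_5 = 82.2403125.

82.2403125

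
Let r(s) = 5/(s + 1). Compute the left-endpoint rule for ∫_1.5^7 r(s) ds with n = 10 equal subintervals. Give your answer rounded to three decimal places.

Δs = (7 − 1.5)/10 = 0.55.
Left endpoints: 1.5, 2.05, 2.6, 3.15, 3.7, 4.25, 4.8, 5.35, 5.9, 6.45.
r(1.5) = 2, r(2.05) = 100/61, r(2.6) = 25/18, r(3.15) = 100/83, r(3.7) = 50/47, r(4.25) = 20/21, r(4.8) = 25/29, r(5.35) = 100/127, r(5.9) = 50/69, r(6.45) = 100/149.
Sum = Δs · [r(1.5) + r(2.05) + r(2.6) + ...].
Sum ≈ 6.212.

6.212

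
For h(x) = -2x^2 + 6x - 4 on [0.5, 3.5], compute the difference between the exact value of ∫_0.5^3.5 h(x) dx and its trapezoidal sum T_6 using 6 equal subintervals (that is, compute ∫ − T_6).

Exact integral: ∫_0.5^3.5 h(x) dx = -4.5.
T_6 = -4.75.
Error = -4.5 − (-4.75) = 0.25.

0.25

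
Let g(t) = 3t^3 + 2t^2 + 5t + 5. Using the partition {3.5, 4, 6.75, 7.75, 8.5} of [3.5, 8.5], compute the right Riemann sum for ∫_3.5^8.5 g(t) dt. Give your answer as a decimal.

6105.02734375

Subinterval widths: 0.5, 2.75, 1, 0.75.
Right endpoints: 4, 6.75, 7.75, 8.5.
g(4) = 249, g(6.75) = 1052.515625, g(7.75) = 1560.328125, g(8.5) = 2034.375.
Sum = Σ Δt_i · g(t_i).
Sum = 6105.02734375.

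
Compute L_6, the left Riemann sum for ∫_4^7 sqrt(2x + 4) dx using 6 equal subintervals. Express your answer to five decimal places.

11.40370

Δx = (7 − 4)/6 = 0.5.
Left endpoints: 4, 4.5, 5, 5.5, 6, 6.5.
f(4) ≈ 3.46410, f(4.5) ≈ 3.60555, f(5) ≈ 3.74166, f(5.5) ≈ 3.87298, f(6) ≈ 4.00000, f(6.5) ≈ 4.12311.
Sum = Δx · [f(4) + f(4.5) + f(5) + ...].
Sum ≈ 11.40370.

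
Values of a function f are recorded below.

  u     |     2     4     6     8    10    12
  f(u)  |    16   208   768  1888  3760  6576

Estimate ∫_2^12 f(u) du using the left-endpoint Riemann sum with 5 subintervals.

Δu = 2.
Sum = 2·[16 + 208 + 768 + 1888 + 3760] = 13280.

13280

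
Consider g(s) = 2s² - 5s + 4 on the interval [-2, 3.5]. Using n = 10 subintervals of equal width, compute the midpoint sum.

35.014375

Δs = (3.5 − (-2))/10 = 0.55.
Midpoints: -1.725, -1.175, -0.625, -0.075, 0.475, 1.025, 1.575, 2.125, 2.675, 3.225.
g(-1.725) = 18.57625, g(-1.175) = 12.63625, g(-0.625) = 7.90625, g(-0.075) = 4.38625, g(0.475) = 2.07625, g(1.025) = 0.97625, g(1.575) = 1.08625, g(2.125) = 2.40625, g(2.675) = 4.93625, g(3.225) = 8.67625.
Sum = Δs · [g(-1.725) + g(-1.175) + g(-0.625) + ...].
Sum = 35.014375.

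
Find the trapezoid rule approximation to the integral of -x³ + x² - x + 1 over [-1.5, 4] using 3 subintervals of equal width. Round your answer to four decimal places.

-50.1238

Δx = (4 − (-1.5))/3 = 11/6.
f(-1.5) = 8.125, f(1/3) = 20/27, f(13/6) = -1435/216, f(4) = -51.
T_3 = (Δx/2)·[f(x_0) + 2f(x_1) + 2f(x_2) + f(x_3)].
Sum ≈ -50.1238.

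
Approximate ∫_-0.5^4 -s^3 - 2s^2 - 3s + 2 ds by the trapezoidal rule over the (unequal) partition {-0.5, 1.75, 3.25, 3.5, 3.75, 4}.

Subinterval widths: 2.25, 1.5, 0.25, 0.25, 0.25.
f(-0.5) = 3.125, f(1.75) = -14.734375, f(3.25) = -63.203125, f(3.5) = -75.875, f(3.75) = -90.109375, f(4) = -106.
On each subinterval the trapezoid contributes (Δs_i/2)·[f(s_{i-1}) + f(s_i)].
Sum = -134.16015625.

-134.16015625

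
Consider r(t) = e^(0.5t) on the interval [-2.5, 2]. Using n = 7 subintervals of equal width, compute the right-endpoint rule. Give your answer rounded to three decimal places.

Δt = (2 − (-2.5))/7 = 9/14.
Right endpoints: -13/7, -17/14, -4/7, 1/14, 5/7, 19/14, 2.
r(-13/7) ≈ 0.395, r(-17/14) ≈ 0.545, r(-4/7) ≈ 0.751, r(1/14) ≈ 1.036, r(5/7) ≈ 1.429, r(19/14) ≈ 1.971, r(2) ≈ 2.718.
Sum = Δt · [r(-13/7) + r(-17/14) + r(-4/7) + ...].
Sum ≈ 5.687.

5.687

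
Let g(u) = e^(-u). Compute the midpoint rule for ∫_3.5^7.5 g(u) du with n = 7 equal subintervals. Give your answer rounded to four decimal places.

Δu = (7.5 − 3.5)/7 = 4/7.
Midpoints: 53/14, 61/14, 69/14, 5.5, 85/14, 93/14, 101/14.
g(53/14) ≈ 0.0227, g(61/14) ≈ 0.0128, g(69/14) ≈ 0.0072, g(5.5) ≈ 0.0041, g(85/14) ≈ 0.0023, g(93/14) ≈ 0.0013, g(101/14) ≈ 0.0007.
Sum = Δu · [g(53/14) + g(61/14) + g(69/14) + ...].
Sum ≈ 0.0292.

0.0292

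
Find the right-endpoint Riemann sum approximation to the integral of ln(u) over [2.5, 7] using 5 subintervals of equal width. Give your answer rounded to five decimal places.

Δu = (7 − 2.5)/5 = 0.9.
Right endpoints: 3.4, 4.3, 5.2, 6.1, 7.
f(3.4) ≈ 1.22378, f(4.3) ≈ 1.45862, f(5.2) ≈ 1.64866, f(6.1) ≈ 1.80829, f(7) ≈ 1.94591.
Sum = Δu · [f(3.4) + f(4.3) + f(5.2) + f(6.1) + f(7)].
Sum ≈ 7.27672.

7.27672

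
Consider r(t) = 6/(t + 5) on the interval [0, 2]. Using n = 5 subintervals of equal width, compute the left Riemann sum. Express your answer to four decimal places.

Δt = (2 − 0)/5 = 0.4.
Left endpoints: 0, 0.4, 0.8, 1.2, 1.6.
r(0) = 1.2, r(0.4) = 10/9, r(0.8) = 30/29, r(1.2) = 30/31, r(1.6) = 10/11.
Sum = Δt · [r(0) + r(0.4) + r(0.8) + r(1.2) + r(1.6)].
Sum ≈ 2.0890.

2.0890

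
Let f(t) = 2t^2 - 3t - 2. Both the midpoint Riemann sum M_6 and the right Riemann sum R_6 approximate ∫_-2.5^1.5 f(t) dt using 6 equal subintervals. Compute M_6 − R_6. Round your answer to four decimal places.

M_6 ≈ 10.370370.
R_6 ≈ 4.592593.
M_6 − R_6 ≈ 5.7778.

5.7778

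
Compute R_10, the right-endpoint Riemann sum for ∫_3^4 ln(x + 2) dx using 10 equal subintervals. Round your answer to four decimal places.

1.7125

Δx = (4 − 3)/10 = 0.1.
Right endpoints: 3.1, 3.2, 3.3, 3.4, 3.5, 3.6, 3.7, 3.8, 3.9, 4.
f(3.1) ≈ 1.6292, f(3.2) ≈ 1.6487, f(3.3) ≈ 1.6677, f(3.4) ≈ 1.6864, f(3.5) ≈ 1.7047, f(3.6) ≈ 1.7228, f(3.7) ≈ 1.7405, f(3.8) ≈ 1.7579, f(3.9) ≈ 1.7750, f(4) ≈ 1.7918.
Sum = Δx · [f(3.1) + f(3.2) + f(3.3) + ...].
Sum ≈ 1.7125.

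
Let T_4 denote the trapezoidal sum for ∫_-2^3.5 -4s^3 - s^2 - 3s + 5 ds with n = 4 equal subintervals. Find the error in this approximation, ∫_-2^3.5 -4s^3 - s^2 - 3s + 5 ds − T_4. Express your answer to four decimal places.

Exact integral: ∫_-2^3.5 f(s) ds ≈ -135.895833.
T_4 = -153.2265625.
Error ≈ -135.895833 − (-153.2265625) ≈ 17.3307.

17.3307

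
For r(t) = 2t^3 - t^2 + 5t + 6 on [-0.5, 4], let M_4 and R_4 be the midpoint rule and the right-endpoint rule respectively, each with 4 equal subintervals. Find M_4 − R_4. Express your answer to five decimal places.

-89.46387

M_4 ≈ 168.4599609.
R_4 ≈ 257.9238281.
M_4 − R_4 ≈ -89.46387.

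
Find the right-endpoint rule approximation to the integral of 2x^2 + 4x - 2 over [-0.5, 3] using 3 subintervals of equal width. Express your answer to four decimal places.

48.5463

Δx = (3 − (-0.5))/3 = 7/6.
Right endpoints: 2/3, 11/6, 3.
f(2/3) = 14/9, f(11/6) = 217/18, f(3) = 28.
Sum = Δx · [f(2/3) + f(11/6) + f(3)].
Sum ≈ 48.5463.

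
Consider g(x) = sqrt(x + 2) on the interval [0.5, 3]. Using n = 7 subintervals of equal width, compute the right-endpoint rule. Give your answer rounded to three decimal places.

Δx = (3 − 0.5)/7 = 5/14.
Right endpoints: 6/7, 17/14, 11/7, 27/14, 16/7, 37/14, 3.
g(6/7) ≈ 1.690, g(17/14) ≈ 1.793, g(11/7) ≈ 1.890, g(27/14) ≈ 1.982, g(16/7) ≈ 2.070, g(37/14) ≈ 2.155, g(3) ≈ 2.236.
Sum = Δx · [g(6/7) + g(17/14) + g(11/7) + ...].
Sum ≈ 4.934.

4.934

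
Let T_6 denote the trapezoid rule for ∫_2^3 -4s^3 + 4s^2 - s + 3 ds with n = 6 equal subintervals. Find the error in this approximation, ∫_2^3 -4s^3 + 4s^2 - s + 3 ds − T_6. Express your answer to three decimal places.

Exact integral: ∫_2^3 f(s) ds ≈ -39.16667.
T_6 ≈ -39.28704.
Error ≈ -39.16667 − (-39.28704) ≈ 0.120.

0.120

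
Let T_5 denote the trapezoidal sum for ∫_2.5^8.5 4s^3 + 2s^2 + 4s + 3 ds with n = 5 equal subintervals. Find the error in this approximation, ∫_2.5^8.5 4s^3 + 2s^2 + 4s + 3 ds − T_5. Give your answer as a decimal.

-97.92

Exact integral: ∫_2.5^8.5 f(s) ds = 5730.
T_5 = 5827.92.
Error = 5730 − 5827.92 = -97.92.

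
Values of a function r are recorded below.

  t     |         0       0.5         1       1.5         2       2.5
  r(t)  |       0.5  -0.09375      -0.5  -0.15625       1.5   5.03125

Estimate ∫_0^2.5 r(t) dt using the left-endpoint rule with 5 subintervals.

0.625

Δt = 0.5.
Sum = 0.5·[0.5 + (-0.09375) + (-0.5) + (-0.15625) + 1.5] = 0.625.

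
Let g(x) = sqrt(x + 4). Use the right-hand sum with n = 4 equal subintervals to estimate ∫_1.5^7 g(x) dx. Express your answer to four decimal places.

Δx = (7 − 1.5)/4 = 1.375.
Right endpoints: 2.875, 4.25, 5.625, 7.
g(2.875) ≈ 2.6220, g(4.25) ≈ 2.8723, g(5.625) ≈ 3.1024, g(7) ≈ 3.3166.
Sum = Δx · [g(2.875) + g(4.25) + g(5.625) + g(7)].
Sum ≈ 16.3809.

16.3809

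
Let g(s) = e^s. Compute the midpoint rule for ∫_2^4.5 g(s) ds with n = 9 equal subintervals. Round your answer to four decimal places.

Δs = (4.5 − 2)/9 = 5/18.
Midpoints: 77/36, 29/12, 97/36, 107/36, 3.25, 127/36, 137/36, 49/12, 157/36.
g(77/36) ≈ 8.4900, g(29/12) ≈ 11.2084, g(97/36) ≈ 14.7973, g(107/36) ≈ 19.5353, g(3.25) ≈ 25.7903, g(127/36) ≈ 34.0482, g(137/36) ≈ 44.9502, g(49/12) ≈ 59.3430, g(157/36) ≈ 78.3441.
Sum = Δs · [g(77/36) + g(29/12) + g(97/36) + ...].
Sum ≈ 82.3630.

82.3630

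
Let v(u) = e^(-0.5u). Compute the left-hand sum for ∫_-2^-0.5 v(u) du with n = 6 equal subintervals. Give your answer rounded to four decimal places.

Δu = (-0.5 − (-2))/6 = 0.25.
Left endpoints: -2, -1.75, -1.5, -1.25, -1, -0.75.
v(-2) ≈ 2.7183, v(-1.75) ≈ 2.3989, v(-1.5) ≈ 2.1170, v(-1.25) ≈ 1.8682, v(-1) ≈ 1.6487, v(-0.75) ≈ 1.4550.
Sum = Δu · [v(-2) + v(-1.75) + v(-1.5) + ...].
Sum ≈ 3.0515.

3.0515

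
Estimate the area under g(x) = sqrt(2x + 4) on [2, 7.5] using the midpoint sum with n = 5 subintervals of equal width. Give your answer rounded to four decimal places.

20.0701

Δx = (7.5 − 2)/5 = 1.1.
Midpoints: 2.55, 3.65, 4.75, 5.85, 6.95.
g(2.55) ≈ 3.0166, g(3.65) ≈ 3.3615, g(4.75) ≈ 3.6742, g(5.85) ≈ 3.9623, g(6.95) ≈ 4.2308.
Sum = Δx · [g(2.55) + g(3.65) + g(4.75) + g(5.85) + g(6.95)].
Sum ≈ 20.0701.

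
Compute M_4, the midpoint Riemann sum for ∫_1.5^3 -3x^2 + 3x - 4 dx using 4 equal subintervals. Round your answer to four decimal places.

-19.4473

Δx = (3 − 1.5)/4 = 0.375.
Midpoints: 1.6875, 2.0625, 2.4375, 2.8125.
f(1.6875) = -7.48046875, f(2.0625) = -10.57421875, f(2.4375) = -14.51171875, f(2.8125) = -19.29296875.
Sum = Δx · [f(1.6875) + f(2.0625) + f(2.4375) + f(2.8125)].
Sum ≈ -19.4473.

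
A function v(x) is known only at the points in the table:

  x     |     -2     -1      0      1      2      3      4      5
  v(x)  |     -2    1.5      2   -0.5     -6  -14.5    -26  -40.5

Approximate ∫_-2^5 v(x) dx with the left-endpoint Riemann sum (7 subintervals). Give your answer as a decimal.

-45.5

Δx = 1.
Sum = 1·[(-2) + 1.5 + 2 + (-0.5) + (-6) + (-14.5) + (-26)] = -45.5.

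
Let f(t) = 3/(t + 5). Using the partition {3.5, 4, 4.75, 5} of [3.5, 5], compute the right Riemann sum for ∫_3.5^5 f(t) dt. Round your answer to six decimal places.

Subinterval widths: 0.5, 0.75, 0.25.
Right endpoints: 4, 4.75, 5.
f(4) = 1/3, f(4.75) = 4/13, f(5) = 0.3.
Sum = Σ Δt_i · f(t_i).
Sum ≈ 0.472436.

0.472436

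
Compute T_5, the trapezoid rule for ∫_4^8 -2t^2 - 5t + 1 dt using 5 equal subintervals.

Δt = (8 − 4)/5 = 0.8.
f(4) = -51, f(4.8) = -69.08, f(5.6) = -89.72, f(6.4) = -112.92, f(7.2) = -138.68, f(8) = -167.
T_5 = (Δt/2)·[f(t_0) + 2f(t_1) + ... + 2f(t_{4}) + f(t_5)].
Sum = -415.52.

-415.52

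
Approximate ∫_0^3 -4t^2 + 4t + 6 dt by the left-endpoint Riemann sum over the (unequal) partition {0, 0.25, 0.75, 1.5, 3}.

Subinterval widths: 0.25, 0.5, 0.75, 1.5.
Left endpoints: 0, 0.25, 0.75, 1.5.
f(0) = 6, f(0.25) = 6.75, f(0.75) = 6.75, f(1.5) = 3.
Sum = Σ Δt_i · f(t_i).
Sum = 14.4375.

14.4375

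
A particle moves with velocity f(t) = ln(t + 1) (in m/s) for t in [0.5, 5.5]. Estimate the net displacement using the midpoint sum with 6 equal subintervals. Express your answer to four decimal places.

Δt = (5.5 − 0.5)/6 = 5/6.
Midpoints: 11/12, 1.75, 31/12, 41/12, 4.25, 61/12.
f(11/12) ≈ 0.6506, f(1.75) ≈ 1.0116, f(31/12) ≈ 1.2763, f(41/12) ≈ 1.4854, f(4.25) ≈ 1.6582, f(61/12) ≈ 1.8056.
Sum = Δt · [f(11/12) + f(1.75) + f(31/12) + ...].
Sum ≈ 6.5730.

6.5730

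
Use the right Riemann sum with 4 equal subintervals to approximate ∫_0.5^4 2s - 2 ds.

Δs = (4 − 0.5)/4 = 0.875.
Right endpoints: 1.375, 2.25, 3.125, 4.
f(1.375) = 0.75, f(2.25) = 2.5, f(3.125) = 4.25, f(4) = 6.
Sum = Δs · [f(1.375) + f(2.25) + f(3.125) + f(4)].
Sum = 11.8125.

11.8125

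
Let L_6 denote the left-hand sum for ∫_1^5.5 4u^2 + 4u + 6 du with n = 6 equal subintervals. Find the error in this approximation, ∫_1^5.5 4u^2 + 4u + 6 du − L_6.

Exact integral: ∫_1^5.5 f(u) du = 306.
L_6 = 257.0625.
Error = 306 − 257.0625 = 48.9375.

48.9375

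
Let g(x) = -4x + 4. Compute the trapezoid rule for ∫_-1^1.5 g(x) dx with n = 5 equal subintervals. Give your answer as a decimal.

Δx = (1.5 − (-1))/5 = 0.5.
g(-1) = 8, g(-0.5) = 6, g(0) = 4, g(0.5) = 2, g(1) = 0, g(1.5) = -2.
T_5 = (Δx/2)·[g(x_0) + 2g(x_1) + ... + 2g(x_{4}) + g(x_5)].
Sum = 7.5.

7.5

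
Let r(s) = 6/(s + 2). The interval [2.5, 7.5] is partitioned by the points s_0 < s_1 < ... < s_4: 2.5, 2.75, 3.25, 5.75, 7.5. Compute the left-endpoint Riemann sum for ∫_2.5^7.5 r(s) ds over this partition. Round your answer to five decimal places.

Subinterval widths: 0.25, 0.5, 2.5, 1.75.
Left endpoints: 2.5, 2.75, 3.25, 5.75.
r(2.5) = 4/3, r(2.75) = 24/19, r(3.25) = 8/7, r(5.75) = 24/31.
Sum = Σ Δs_i · r(s_i).
Sum ≈ 5.17689.

5.17689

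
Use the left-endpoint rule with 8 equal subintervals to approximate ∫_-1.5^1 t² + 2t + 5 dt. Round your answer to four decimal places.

Δt = (1 − (-1.5))/8 = 0.3125.
Left endpoints: -1.5, -1.1875, -0.875, -0.5625, -0.25, 0.0625, 0.375, 0.6875.
f(-1.5) = 4.25, f(-1.1875) = 4.03515625, f(-0.875) = 4.015625, f(-0.5625) = 4.19140625, f(-0.25) = 4.5625, f(0.0625) = 5.12890625, f(0.375) = 5.890625, f(0.6875) = 6.84765625.
Sum = Δt · [f(-1.5) + f(-1.1875) + f(-0.875) + ...].
Sum ≈ 12.1631.

12.1631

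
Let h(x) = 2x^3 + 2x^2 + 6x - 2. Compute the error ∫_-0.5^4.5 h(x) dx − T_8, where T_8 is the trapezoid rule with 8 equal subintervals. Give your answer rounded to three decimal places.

Exact integral: ∫_-0.5^4.5 h(x) dx ≈ 315.83333.
T_8 = 320.390625.
Error ≈ 315.83333 − 320.390625 ≈ -4.557.

-4.557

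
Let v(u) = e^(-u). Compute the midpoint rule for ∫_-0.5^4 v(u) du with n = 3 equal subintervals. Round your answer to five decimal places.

1.48702

Δu = (4 − (-0.5))/3 = 1.5.
Midpoints: 0.25, 1.75, 3.25.
v(0.25) ≈ 0.77880, v(1.75) ≈ 0.17377, v(3.25) ≈ 0.03877.
Sum = Δu · [v(0.25) + v(1.75) + v(3.25)].
Sum ≈ 1.48702.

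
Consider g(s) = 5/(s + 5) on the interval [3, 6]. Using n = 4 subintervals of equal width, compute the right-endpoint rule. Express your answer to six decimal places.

Δs = (6 − 3)/4 = 0.75.
Right endpoints: 3.75, 4.5, 5.25, 6.
g(3.75) = 4/7, g(4.5) = 10/19, g(5.25) = 20/41, g(6) = 5/11.
Sum = Δs · [g(3.75) + g(4.5) + g(5.25) + g(6)].
Sum ≈ 1.530071.

1.530071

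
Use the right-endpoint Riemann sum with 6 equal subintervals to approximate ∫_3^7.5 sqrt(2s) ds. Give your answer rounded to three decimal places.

Δs = (7.5 − 3)/6 = 0.75.
Right endpoints: 3.75, 4.5, 5.25, 6, 6.75, 7.5.
f(3.75) ≈ 2.739, f(4.5) ≈ 3.000, f(5.25) ≈ 3.240, f(6) ≈ 3.464, f(6.75) ≈ 3.674, f(7.5) ≈ 3.873.
Sum = Δs · [f(3.75) + f(4.5) + f(5.25) + ...].
Sum ≈ 14.993.

14.993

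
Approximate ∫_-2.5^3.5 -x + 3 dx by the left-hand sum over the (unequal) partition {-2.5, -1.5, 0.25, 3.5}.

Subinterval widths: 1, 1.75, 3.25.
Left endpoints: -2.5, -1.5, 0.25.
f(-2.5) = 5.5, f(-1.5) = 4.5, f(0.25) = 2.75.
Sum = Σ Δx_i · f(x_i).
Sum = 22.3125.

22.3125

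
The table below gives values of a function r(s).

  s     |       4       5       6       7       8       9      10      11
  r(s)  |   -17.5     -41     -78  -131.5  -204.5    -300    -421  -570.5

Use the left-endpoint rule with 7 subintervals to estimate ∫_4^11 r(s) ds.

Δs = 1.
Sum = 1·[(-17.5) + (-41) + (-78) + (-131.5) + (-204.5) + (-300) + (-421)] = -1193.5.

-1193.5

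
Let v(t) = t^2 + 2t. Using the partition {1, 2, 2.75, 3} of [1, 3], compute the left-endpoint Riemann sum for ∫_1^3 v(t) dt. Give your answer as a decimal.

Subinterval widths: 1, 0.75, 0.25.
Left endpoints: 1, 2, 2.75.
v(1) = 3, v(2) = 8, v(2.75) = 13.0625.
Sum = Σ Δt_i · v(t_i).
Sum = 12.265625.

12.265625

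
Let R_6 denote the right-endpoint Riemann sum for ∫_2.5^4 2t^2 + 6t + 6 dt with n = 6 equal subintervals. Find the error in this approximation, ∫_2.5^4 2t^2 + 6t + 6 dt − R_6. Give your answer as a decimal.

Exact integral: ∫_2.5^4 f(t) dt = 70.5.
R_6 = 74.09375.
Error = 70.5 − 74.09375 = -3.59375.

-3.59375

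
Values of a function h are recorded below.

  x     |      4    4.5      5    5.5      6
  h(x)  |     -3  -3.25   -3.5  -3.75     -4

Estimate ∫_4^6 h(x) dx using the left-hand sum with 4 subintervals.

-6.75

Δx = 0.5.
Sum = 0.5·[(-3) + (-3.25) + (-3.5) + (-3.75)] = -6.75.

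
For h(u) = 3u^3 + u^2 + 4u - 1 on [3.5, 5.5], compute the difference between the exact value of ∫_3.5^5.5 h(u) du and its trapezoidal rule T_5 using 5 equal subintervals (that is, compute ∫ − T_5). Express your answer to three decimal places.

Exact integral: ∫_3.5^5.5 h(u) du ≈ 648.91667.
T_5 = 651.13.
Error ≈ 648.91667 − 651.13 ≈ -2.213.

-2.213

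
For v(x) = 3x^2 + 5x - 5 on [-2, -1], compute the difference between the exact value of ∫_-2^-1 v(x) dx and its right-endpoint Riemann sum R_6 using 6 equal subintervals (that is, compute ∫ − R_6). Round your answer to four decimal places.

Exact integral: ∫_-2^-1 v(x) dx = -5.5.
R_6 ≈ -5.819444.
Error ≈ -5.5 − (-5.819444) ≈ 0.3194.

0.3194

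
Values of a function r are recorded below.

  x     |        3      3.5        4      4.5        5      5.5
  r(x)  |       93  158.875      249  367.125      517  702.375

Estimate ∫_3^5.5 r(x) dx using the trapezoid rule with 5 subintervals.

844.84375

Δx = 0.5.
T_5 = (0.5/2)·[93 + 2·158.875 + 2·249 + 2·367.125 + 2·517 + 702.375] = 844.84375.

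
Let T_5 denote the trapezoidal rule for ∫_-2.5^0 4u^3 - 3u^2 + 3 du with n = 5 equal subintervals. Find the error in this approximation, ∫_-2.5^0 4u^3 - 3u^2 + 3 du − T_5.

1.875

Exact integral: ∫_-2.5^0 f(u) du = -47.1875.
T_5 = -49.0625.
Error = -47.1875 − (-49.0625) = 1.875.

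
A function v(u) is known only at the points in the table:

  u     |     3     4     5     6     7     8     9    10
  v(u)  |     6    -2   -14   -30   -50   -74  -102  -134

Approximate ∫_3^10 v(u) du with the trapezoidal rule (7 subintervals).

Δu = 1.
T_7 = (1/2)·[6 + 2·(-2) + 2·(-14) + 2·(-30) + 2·(-50) + 2·(-74) + 2·(-102) + (-134)] = -336.

-336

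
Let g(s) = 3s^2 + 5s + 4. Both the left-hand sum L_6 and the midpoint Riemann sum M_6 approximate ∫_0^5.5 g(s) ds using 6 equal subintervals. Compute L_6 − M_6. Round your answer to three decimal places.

L_6 ≈ 212.11285.
M_6 ≈ 262.84462.
L_6 − M_6 ≈ -50.732.

-50.732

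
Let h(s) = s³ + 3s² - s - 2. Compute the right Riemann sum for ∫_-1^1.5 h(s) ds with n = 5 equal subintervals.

Δs = (1.5 − (-1))/5 = 0.5.
Right endpoints: -0.5, 0, 0.5, 1, 1.5.
h(-0.5) = -0.875, h(0) = -2, h(0.5) = -1.625, h(1) = 1, h(1.5) = 6.625.
Sum = Δs · [h(-0.5) + h(0) + h(0.5) + h(1) + h(1.5)].
Sum = 1.5625.

1.5625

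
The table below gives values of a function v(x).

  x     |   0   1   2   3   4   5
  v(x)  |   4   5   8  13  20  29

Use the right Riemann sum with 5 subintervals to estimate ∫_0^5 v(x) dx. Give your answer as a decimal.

Δx = 1.
Sum = 1·[5 + 8 + 13 + 20 + 29] = 75.

75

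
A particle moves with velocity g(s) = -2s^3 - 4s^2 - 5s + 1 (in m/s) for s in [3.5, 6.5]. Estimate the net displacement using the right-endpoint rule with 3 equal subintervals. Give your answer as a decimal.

-1514.75

Δs = (6.5 − 3.5)/3 = 1.
Right endpoints: 4.5, 5.5, 6.5.
g(4.5) = -284.75, g(5.5) = -480.25, g(6.5) = -749.75.
Sum = Δs · [g(4.5) + g(5.5) + g(6.5)].
Sum = -1514.75.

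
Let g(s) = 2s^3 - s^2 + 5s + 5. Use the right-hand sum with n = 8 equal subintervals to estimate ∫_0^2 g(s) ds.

28.1875

Δs = (2 − 0)/8 = 0.25.
Right endpoints: 0.25, 0.5, 0.75, 1, 1.25, 1.5, 1.75, 2.
g(0.25) = 6.21875, g(0.5) = 7.5, g(0.75) = 9.03125, g(1) = 11, g(1.25) = 13.59375, g(1.5) = 17, g(1.75) = 21.40625, g(2) = 27.
Sum = Δs · [g(0.25) + g(0.5) + g(0.75) + ...].
Sum = 28.1875.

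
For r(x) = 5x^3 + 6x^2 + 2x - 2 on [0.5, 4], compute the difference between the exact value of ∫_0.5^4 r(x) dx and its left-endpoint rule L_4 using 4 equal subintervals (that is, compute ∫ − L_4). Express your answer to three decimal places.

Exact integral: ∫_0.5^4 r(x) dx = 456.421875.
L_4 ≈ 290.04199.
Error ≈ 456.421875 − 290.04199 ≈ 166.380.

166.380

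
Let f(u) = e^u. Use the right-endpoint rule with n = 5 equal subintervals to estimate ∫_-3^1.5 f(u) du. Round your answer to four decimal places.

Δu = (1.5 − (-3))/5 = 0.9.
Right endpoints: -2.1, -1.2, -0.3, 0.6, 1.5.
f(-2.1) ≈ 0.1225, f(-1.2) ≈ 0.3012, f(-0.3) ≈ 0.7408, f(0.6) ≈ 1.8221, f(1.5) ≈ 4.4817.
Sum = Δu · [f(-2.1) + f(-1.2) + f(-0.3) + f(0.6) + f(1.5)].
Sum ≈ 6.7214.

6.7214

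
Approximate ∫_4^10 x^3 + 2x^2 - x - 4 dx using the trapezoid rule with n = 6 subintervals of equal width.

3017

Δx = (10 − 4)/6 = 1.
f(4) = 88, f(5) = 166, f(6) = 278, f(7) = 430, f(8) = 628, f(9) = 878, f(10) = 1186.
T_6 = (Δx/2)·[f(x_0) + 2f(x_1) + ... + 2f(x_{5}) + f(x_6)].
Sum = 3017.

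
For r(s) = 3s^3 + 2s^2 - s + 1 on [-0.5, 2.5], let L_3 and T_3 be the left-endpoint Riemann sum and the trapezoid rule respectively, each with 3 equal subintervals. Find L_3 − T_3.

-28.125

L_3 = 17.125.
T_3 = 45.25.
L_3 − T_3 = -28.125.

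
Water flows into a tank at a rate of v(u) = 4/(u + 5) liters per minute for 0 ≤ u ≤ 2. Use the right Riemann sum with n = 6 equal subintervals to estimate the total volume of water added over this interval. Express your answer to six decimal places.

1.308519

Δu = (2 − 0)/6 = 1/3.
Right endpoints: 1/3, 2/3, 1, 4/3, 5/3, 2.
v(1/3) = 0.75, v(2/3) = 12/17, v(1) = 2/3, v(4/3) = 12/19, v(5/3) = 0.6, v(2) = 4/7.
Sum = Δu · [v(1/3) + v(2/3) + v(1) + ...].
Sum ≈ 1.308519.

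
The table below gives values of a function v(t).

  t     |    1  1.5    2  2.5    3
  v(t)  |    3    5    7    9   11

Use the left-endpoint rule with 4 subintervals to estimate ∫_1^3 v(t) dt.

Δt = 0.5.
Sum = 0.5·[3 + 5 + 7 + 9] = 12.

12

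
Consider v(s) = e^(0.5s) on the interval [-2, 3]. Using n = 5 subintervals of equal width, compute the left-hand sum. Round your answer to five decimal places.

Δs = (3 − (-2))/5 = 1.
Left endpoints: -2, -1, 0, 1, 2.
v(-2) ≈ 0.36788, v(-1) ≈ 0.60653, v(0) ≈ 1.00000, v(1) ≈ 1.64872, v(2) ≈ 2.71828.
Sum = Δs · [v(-2) + v(-1) + v(0) + v(1) + v(2)].
Sum ≈ 6.34141.

6.34141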